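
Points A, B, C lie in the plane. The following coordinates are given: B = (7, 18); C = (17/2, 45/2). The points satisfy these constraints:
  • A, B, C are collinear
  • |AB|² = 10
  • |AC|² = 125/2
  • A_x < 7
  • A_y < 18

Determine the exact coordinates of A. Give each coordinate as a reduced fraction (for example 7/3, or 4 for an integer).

1. A_x = 6  [[A, B, C are collinear ⇒ -9/2x+3/2y+9/2=0] ∩ [|A−(7, 18)|²=10]]
2. A_y = 15  [[A, B, C are collinear ⇒ -9/2x+3/2y+9/2=0] ∩ [|A−(7, 18)|²=10]]
   so A = (6, 15)

A = (6, 15)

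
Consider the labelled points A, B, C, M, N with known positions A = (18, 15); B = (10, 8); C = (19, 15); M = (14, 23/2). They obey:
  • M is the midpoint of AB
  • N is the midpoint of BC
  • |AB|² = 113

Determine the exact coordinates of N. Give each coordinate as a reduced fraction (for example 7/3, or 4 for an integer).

N = (29/2, 23/2)

1. N_x = 29/2  [2·N = B+C = (10, 8)+(19, 15)]
2. N_y = 23/2  [2·N = B+C = (10, 8)+(19, 15)]
   so N = (29/2, 23/2)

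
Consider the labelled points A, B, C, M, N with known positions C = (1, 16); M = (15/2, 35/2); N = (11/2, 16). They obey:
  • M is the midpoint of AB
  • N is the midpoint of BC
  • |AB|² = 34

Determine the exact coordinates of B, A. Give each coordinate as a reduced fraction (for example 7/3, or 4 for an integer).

B = (10, 16)
A = (5, 19)

1. B_x = 10  [B = 2·N−C = 2·(11/2, 16)−(1, 16)]
2. B_y = 16  [B = 2·N−C = 2·(11/2, 16)−(1, 16)]
   so B = (10, 16)
3. A_x = 5  [A = 2·M−B = 2·(15/2, 35/2)−(10, 16)]
4. A_y = 19  [A = 2·M−B = 2·(15/2, 35/2)−(10, 16)]
   so A = (5, 19)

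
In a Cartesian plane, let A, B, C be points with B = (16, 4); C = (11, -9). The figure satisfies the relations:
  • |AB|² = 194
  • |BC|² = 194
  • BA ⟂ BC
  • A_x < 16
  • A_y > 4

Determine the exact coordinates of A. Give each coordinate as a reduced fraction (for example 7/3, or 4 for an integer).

1. A_x = 3  [[BA ⟂ BC ⇒ -5x-13y+132=0] ∩ [|A−(16, 4)|²=194]]
2. A_y = 9  [[BA ⟂ BC ⇒ -5x-13y+132=0] ∩ [|A−(16, 4)|²=194]]
   so A = (3, 9)

A = (3, 9)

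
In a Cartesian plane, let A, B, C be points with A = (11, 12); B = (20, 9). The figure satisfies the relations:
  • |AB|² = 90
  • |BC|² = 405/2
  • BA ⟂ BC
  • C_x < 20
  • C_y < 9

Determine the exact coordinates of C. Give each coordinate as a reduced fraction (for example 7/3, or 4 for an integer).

C = (31/2, -9/2)

1. C_x = 31/2  [[BA ⟂ BC ⇒ -9x+3y+153=0] ∩ [|C−(20, 9)|²=405/2]]
2. C_y = -9/2  [[BA ⟂ BC ⇒ -9x+3y+153=0] ∩ [|C−(20, 9)|²=405/2]]
   so C = (31/2, -9/2)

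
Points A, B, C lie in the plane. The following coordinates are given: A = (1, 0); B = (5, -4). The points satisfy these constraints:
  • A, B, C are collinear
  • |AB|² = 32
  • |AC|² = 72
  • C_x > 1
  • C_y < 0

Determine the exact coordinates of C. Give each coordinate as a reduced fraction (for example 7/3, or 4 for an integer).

1. C_x = 7  [[A, B, C are collinear ⇒ 4x+4y-4=0] ∩ [|C−(1, 0)|²=72]]
2. C_y = -6  [[A, B, C are collinear ⇒ 4x+4y-4=0] ∩ [|C−(1, 0)|²=72]]
   so C = (7, -6)

C = (7, -6)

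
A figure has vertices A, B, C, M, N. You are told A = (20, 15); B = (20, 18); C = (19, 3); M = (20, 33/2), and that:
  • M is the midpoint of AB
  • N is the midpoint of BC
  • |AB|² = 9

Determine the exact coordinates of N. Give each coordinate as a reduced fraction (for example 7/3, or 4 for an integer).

N = (39/2, 21/2)

1. N_x = 39/2  [2·N = B+C = (20, 18)+(19, 3)]
2. N_y = 21/2  [2·N = B+C = (20, 18)+(19, 3)]
   so N = (39/2, 21/2)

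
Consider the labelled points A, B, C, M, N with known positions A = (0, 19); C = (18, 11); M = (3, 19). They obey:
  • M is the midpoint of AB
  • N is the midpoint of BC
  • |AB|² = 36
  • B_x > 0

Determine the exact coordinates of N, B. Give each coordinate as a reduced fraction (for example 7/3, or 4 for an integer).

1. B_x = 6  [B = 2·M−A = 2·(3, 19)−(0, 19)]
2. B_y = 19  [B = 2·M−A = 2·(3, 19)−(0, 19)]
   so B = (6, 19)
3. N_x = 12  [2·N = B+C = (6, 19)+(18, 11)]
4. N_y = 15  [2·N = B+C = (6, 19)+(18, 11)]
   so N = (12, 15)

N = (12, 15)
B = (6, 19)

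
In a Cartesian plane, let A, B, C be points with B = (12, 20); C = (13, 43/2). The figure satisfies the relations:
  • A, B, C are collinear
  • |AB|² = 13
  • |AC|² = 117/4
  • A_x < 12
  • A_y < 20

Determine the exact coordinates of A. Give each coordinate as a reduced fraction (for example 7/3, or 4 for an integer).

1. A_x = 10  [[A, B, C are collinear ⇒ -3/2x+1y-2=0] ∩ [|A−(12, 20)|²=13]]
2. A_y = 17  [[A, B, C are collinear ⇒ -3/2x+1y-2=0] ∩ [|A−(12, 20)|²=13]]
   so A = (10, 17)

A = (10, 17)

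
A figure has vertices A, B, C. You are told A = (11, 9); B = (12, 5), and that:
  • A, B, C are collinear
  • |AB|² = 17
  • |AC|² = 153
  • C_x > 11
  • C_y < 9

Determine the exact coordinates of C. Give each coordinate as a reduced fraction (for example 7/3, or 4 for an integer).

C = (14, -3)

1. C_x = 14  [[A, B, C are collinear ⇒ 4x+1y-53=0] ∩ [|C−(11, 9)|²=153]]
2. C_y = -3  [[A, B, C are collinear ⇒ 4x+1y-53=0] ∩ [|C−(11, 9)|²=153]]
   so C = (14, -3)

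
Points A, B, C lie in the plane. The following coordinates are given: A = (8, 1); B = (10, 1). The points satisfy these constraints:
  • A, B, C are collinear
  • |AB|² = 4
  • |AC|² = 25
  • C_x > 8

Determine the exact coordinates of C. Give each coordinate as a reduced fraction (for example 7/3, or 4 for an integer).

C = (13, 1)

1. C_x = 13  [[A, B, C are collinear ⇒ 2y-2=0] ∩ [|C−(8, 1)|²=25]]
2. C_y = 1  [[A, B, C are collinear ⇒ 2y-2=0] ∩ [|C−(8, 1)|²=25]]
   so C = (13, 1)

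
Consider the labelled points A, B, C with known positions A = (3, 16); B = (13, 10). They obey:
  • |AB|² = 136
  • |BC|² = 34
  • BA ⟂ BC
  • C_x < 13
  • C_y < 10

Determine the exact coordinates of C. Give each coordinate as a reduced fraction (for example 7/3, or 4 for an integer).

C = (10, 5)

1. C_x = 10  [[BA ⟂ BC ⇒ -10x+6y+70=0] ∩ [|C−(13, 10)|²=34]]
2. C_y = 5  [[BA ⟂ BC ⇒ -10x+6y+70=0] ∩ [|C−(13, 10)|²=34]]
   so C = (10, 5)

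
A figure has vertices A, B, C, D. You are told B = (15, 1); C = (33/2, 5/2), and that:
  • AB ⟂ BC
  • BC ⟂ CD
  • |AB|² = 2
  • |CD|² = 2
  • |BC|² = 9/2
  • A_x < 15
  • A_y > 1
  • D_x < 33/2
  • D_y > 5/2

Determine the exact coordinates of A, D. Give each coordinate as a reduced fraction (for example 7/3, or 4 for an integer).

1. A_x = 14  [[AB ⟂ BC ⇒ -3/2x-3/2y+24=0] ∩ [|A−(15, 1)|²=2]]
2. A_y = 2  [[AB ⟂ BC ⇒ -3/2x-3/2y+24=0] ∩ [|A−(15, 1)|²=2]]
   so A = (14, 2)
3. D_x = 31/2  [[BC ⟂ CD ⇒ 3/2x+3/2y-57/2=0] ∩ [|D−(33/2, 5/2)|²=2]]
4. D_y = 7/2  [[BC ⟂ CD ⇒ 3/2x+3/2y-57/2=0] ∩ [|D−(33/2, 5/2)|²=2]]
   so D = (31/2, 7/2)

A = (14, 2)
D = (31/2, 7/2)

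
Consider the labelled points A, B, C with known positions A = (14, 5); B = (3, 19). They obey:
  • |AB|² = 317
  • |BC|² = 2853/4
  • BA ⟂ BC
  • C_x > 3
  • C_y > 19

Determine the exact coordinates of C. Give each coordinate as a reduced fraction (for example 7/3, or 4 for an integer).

C = (24, 71/2)

1. C_x = 24  [[BA ⟂ BC ⇒ 11x-14y+233=0] ∩ [|C−(3, 19)|²=2853/4]]
2. C_y = 71/2  [[BA ⟂ BC ⇒ 11x-14y+233=0] ∩ [|C−(3, 19)|²=2853/4]]
   so C = (24, 71/2)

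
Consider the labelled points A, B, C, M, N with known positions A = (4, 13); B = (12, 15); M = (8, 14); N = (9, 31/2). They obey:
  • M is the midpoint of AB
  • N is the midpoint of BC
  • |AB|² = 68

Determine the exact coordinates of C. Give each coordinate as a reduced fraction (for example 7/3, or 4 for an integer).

1. C_x = 6  [C = 2·N−B = 2·(9, 31/2)−(12, 15)]
2. C_y = 16  [C = 2·N−B = 2·(9, 31/2)−(12, 15)]
   so C = (6, 16)

C = (6, 16)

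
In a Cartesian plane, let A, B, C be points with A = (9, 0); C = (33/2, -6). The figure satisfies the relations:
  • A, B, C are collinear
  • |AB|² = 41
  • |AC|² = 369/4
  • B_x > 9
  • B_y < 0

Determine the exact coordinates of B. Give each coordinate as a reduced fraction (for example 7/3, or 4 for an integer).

1. B_x = 14  [[A, B, C are collinear ⇒ -6x-15/2y+54=0] ∩ [|B−(9, 0)|²=41]]
2. B_y = -4  [[A, B, C are collinear ⇒ -6x-15/2y+54=0] ∩ [|B−(9, 0)|²=41]]
   so B = (14, -4)

B = (14, -4)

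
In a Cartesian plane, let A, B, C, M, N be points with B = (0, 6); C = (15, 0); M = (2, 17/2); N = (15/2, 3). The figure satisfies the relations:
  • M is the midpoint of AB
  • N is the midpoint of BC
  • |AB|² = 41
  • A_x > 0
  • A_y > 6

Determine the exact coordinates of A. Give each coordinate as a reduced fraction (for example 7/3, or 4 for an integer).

A = (4, 11)

1. A_x = 4  [A = 2·M−B = 2·(2, 17/2)−(0, 6)]
2. A_y = 11  [A = 2·M−B = 2·(2, 17/2)−(0, 6)]
   so A = (4, 11)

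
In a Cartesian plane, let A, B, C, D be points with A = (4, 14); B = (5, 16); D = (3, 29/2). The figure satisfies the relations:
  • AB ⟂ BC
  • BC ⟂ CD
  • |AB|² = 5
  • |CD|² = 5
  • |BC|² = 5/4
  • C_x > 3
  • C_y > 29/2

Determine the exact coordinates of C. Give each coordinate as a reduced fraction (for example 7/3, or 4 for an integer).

1. C_x = 4  [[AB ⟂ BC ⇒ 1x+2y-37=0] ∩ [|C−(3, 29/2)|²=5]]
2. C_y = 33/2  [[AB ⟂ BC ⇒ 1x+2y-37=0] ∩ [|C−(3, 29/2)|²=5]]
   so C = (4, 33/2)

C = (4, 33/2)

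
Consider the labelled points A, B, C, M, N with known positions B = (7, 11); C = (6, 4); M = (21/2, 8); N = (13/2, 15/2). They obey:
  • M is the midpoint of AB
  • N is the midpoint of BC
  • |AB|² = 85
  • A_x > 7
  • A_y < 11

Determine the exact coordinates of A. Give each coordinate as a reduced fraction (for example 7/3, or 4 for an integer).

1. A_x = 14  [A = 2·M−B = 2·(21/2, 8)−(7, 11)]
2. A_y = 5  [A = 2·M−B = 2·(21/2, 8)−(7, 11)]
   so A = (14, 5)

A = (14, 5)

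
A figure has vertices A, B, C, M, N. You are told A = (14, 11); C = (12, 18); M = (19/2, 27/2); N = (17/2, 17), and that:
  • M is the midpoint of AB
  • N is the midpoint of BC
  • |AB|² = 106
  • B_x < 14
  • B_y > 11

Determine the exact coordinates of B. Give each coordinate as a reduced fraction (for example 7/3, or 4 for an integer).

1. B_x = 5  [B = 2·M−A = 2·(19/2, 27/2)−(14, 11)]
2. B_y = 16  [B = 2·M−A = 2·(19/2, 27/2)−(14, 11)]
   so B = (5, 16)

B = (5, 16)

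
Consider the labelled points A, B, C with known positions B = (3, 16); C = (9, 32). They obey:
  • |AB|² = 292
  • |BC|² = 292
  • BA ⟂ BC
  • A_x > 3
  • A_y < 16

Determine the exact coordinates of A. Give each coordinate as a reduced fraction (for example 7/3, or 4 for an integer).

1. A_x = 19  [[BA ⟂ BC ⇒ 6x+16y-274=0] ∩ [|A−(3, 16)|²=292]]
2. A_y = 10  [[BA ⟂ BC ⇒ 6x+16y-274=0] ∩ [|A−(3, 16)|²=292]]
   so A = (19, 10)

A = (19, 10)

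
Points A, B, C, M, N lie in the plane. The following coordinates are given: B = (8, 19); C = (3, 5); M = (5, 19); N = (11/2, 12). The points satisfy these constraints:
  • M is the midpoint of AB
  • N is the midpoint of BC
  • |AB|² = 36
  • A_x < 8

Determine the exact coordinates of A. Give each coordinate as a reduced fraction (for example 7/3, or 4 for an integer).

A = (2, 19)

1. A_x = 2  [A = 2·M−B = 2·(5, 19)−(8, 19)]
2. A_y = 19  [A = 2·M−B = 2·(5, 19)−(8, 19)]
   so A = (2, 19)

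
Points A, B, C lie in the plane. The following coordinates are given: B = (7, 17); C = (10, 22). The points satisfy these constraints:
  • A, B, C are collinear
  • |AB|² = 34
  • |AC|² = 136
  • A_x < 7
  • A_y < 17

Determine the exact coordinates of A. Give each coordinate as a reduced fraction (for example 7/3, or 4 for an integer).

A = (4, 12)

1. A_x = 4  [[A, B, C are collinear ⇒ -5x+3y-16=0] ∩ [|A−(7, 17)|²=34]]
2. A_y = 12  [[A, B, C are collinear ⇒ -5x+3y-16=0] ∩ [|A−(7, 17)|²=34]]
   so A = (4, 12)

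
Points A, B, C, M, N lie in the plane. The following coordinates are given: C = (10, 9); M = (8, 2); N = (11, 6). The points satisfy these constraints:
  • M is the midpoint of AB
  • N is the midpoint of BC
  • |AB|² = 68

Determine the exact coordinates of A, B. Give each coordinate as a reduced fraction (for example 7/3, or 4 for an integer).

1. B_x = 12  [B = 2·N−C = 2·(11, 6)−(10, 9)]
2. B_y = 3  [B = 2·N−C = 2·(11, 6)−(10, 9)]
   so B = (12, 3)
3. A_x = 4  [A = 2·M−B = 2·(8, 2)−(12, 3)]
4. A_y = 1  [A = 2·M−B = 2·(8, 2)−(12, 3)]
   so A = (4, 1)

A = (4, 1)
B = (12, 3)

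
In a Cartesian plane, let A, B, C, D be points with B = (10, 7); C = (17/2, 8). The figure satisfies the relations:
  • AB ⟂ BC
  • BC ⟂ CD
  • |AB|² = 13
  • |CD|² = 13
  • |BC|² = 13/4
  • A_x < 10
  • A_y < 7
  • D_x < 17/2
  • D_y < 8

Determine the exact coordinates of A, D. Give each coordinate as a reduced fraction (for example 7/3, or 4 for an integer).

1. A_x = 8  [[AB ⟂ BC ⇒ 3/2x-1y-8=0] ∩ [|A−(10, 7)|²=13]]
2. A_y = 4  [[AB ⟂ BC ⇒ 3/2x-1y-8=0] ∩ [|A−(10, 7)|²=13]]
   so A = (8, 4)
3. D_x = 13/2  [[BC ⟂ CD ⇒ -3/2x+1y+19/4=0] ∩ [|D−(17/2, 8)|²=13]]
4. D_y = 5  [[BC ⟂ CD ⇒ -3/2x+1y+19/4=0] ∩ [|D−(17/2, 8)|²=13]]
   so D = (13/2, 5)

A = (8, 4)
D = (13/2, 5)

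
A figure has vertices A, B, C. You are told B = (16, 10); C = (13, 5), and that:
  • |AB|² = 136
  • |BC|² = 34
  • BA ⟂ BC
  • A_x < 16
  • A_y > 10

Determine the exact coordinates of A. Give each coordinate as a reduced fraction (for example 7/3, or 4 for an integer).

A = (6, 16)

1. A_x = 6  [[BA ⟂ BC ⇒ -3x-5y+98=0] ∩ [|A−(16, 10)|²=136]]
2. A_y = 16  [[BA ⟂ BC ⇒ -3x-5y+98=0] ∩ [|A−(16, 10)|²=136]]
   so A = (6, 16)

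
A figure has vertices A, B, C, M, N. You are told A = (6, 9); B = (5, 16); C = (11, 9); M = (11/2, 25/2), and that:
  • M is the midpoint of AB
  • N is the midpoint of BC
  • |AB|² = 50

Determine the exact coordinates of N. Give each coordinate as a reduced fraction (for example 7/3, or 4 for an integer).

1. N_x = 8  [2·N = B+C = (5, 16)+(11, 9)]
2. N_y = 25/2  [2·N = B+C = (5, 16)+(11, 9)]
   so N = (8, 25/2)

N = (8, 25/2)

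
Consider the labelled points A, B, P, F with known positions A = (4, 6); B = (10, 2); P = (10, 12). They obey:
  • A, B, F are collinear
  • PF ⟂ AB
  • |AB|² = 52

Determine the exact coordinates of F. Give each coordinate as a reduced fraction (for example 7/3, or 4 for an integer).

1. F_x = 70/13  [[A, B, F are collinear ⇒ 4x+6y-52=0] ∩ [PF ⟂ AB ⇒ 6x-4y-12=0]]
2. F_y = 66/13  [[A, B, F are collinear ⇒ 4x+6y-52=0] ∩ [PF ⟂ AB ⇒ 6x-4y-12=0]]
   so F = (70/13, 66/13)

F = (70/13, 66/13)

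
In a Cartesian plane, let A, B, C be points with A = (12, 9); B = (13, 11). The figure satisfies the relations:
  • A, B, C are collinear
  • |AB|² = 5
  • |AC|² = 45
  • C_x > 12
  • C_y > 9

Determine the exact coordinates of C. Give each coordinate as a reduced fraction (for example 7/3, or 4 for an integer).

C = (15, 15)

1. C_x = 15  [[A, B, C are collinear ⇒ -2x+1y+15=0] ∩ [|C−(12, 9)|²=45]]
2. C_y = 15  [[A, B, C are collinear ⇒ -2x+1y+15=0] ∩ [|C−(12, 9)|²=45]]
   so C = (15, 15)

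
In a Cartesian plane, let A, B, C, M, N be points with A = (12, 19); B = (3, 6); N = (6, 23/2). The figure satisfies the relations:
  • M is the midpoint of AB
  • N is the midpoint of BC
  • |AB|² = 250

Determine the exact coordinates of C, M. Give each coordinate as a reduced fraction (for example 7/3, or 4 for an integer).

1. M_x = 15/2  [2·M = A+B = (12, 19)+(3, 6)]
2. M_y = 25/2  [2·M = A+B = (12, 19)+(3, 6)]
   so M = (15/2, 25/2)
3. C_x = 9  [C = 2·N−B = 2·(6, 23/2)−(3, 6)]
4. C_y = 17  [C = 2·N−B = 2·(6, 23/2)−(3, 6)]
   so C = (9, 17)

C = (9, 17)
M = (15/2, 25/2)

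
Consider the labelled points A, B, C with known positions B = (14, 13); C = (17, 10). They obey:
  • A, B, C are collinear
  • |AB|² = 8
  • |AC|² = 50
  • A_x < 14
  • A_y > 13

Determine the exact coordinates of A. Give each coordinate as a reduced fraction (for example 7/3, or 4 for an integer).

1. A_x = 12  [[A, B, C are collinear ⇒ 3x+3y-81=0] ∩ [|A−(14, 13)|²=8]]
2. A_y = 15  [[A, B, C are collinear ⇒ 3x+3y-81=0] ∩ [|A−(14, 13)|²=8]]
   so A = (12, 15)

A = (12, 15)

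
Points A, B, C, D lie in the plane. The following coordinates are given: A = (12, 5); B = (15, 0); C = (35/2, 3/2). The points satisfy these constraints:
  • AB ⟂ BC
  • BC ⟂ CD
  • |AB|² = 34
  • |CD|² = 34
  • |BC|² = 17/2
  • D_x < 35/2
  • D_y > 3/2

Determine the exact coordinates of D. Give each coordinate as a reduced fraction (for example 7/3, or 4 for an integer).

D = (29/2, 13/2)

1. D_x = 29/2  [[BC ⟂ CD ⇒ 5/2x+3/2y-46=0] ∩ [|D−(35/2, 3/2)|²=34]]
2. D_y = 13/2  [[BC ⟂ CD ⇒ 5/2x+3/2y-46=0] ∩ [|D−(35/2, 3/2)|²=34]]
   so D = (29/2, 13/2)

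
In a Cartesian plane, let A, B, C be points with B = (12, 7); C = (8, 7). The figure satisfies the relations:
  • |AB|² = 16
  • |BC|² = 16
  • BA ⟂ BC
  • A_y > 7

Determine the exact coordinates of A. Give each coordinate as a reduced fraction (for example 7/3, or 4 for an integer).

1. A_x = 12  [[BA ⟂ BC ⇒ -4x+48=0] ∩ [|A−(12, 7)|²=16]]
2. A_y = 11  [[BA ⟂ BC ⇒ -4x+48=0] ∩ [|A−(12, 7)|²=16]]
   so A = (12, 11)

A = (12, 11)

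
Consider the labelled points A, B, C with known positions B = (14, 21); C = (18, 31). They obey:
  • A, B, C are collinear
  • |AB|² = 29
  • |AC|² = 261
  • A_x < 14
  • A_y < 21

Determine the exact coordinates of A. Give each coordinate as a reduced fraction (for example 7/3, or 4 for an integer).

1. A_x = 12  [[A, B, C are collinear ⇒ -10x+4y+56=0] ∩ [|A−(14, 21)|²=29]]
2. A_y = 16  [[A, B, C are collinear ⇒ -10x+4y+56=0] ∩ [|A−(14, 21)|²=29]]
   so A = (12, 16)

A = (12, 16)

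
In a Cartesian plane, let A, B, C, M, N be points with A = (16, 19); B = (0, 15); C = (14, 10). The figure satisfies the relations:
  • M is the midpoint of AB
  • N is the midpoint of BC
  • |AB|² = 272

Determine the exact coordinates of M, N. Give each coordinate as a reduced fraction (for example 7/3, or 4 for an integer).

M = (8, 17)
N = (7, 25/2)

1. M_x = 8  [2·M = A+B = (16, 19)+(0, 15)]
2. M_y = 17  [2·M = A+B = (16, 19)+(0, 15)]
   so M = (8, 17)
3. N_x = 7  [2·N = B+C = (0, 15)+(14, 10)]
4. N_y = 25/2  [2·N = B+C = (0, 15)+(14, 10)]
   so N = (7, 25/2)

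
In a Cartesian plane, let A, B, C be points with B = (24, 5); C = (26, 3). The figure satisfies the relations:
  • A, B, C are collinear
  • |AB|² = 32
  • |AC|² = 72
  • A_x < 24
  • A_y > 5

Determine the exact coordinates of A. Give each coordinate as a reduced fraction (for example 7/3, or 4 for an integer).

1. A_x = 20  [[A, B, C are collinear ⇒ 2x+2y-58=0] ∩ [|A−(24, 5)|²=32]]
2. A_y = 9  [[A, B, C are collinear ⇒ 2x+2y-58=0] ∩ [|A−(24, 5)|²=32]]
   so A = (20, 9)

A = (20, 9)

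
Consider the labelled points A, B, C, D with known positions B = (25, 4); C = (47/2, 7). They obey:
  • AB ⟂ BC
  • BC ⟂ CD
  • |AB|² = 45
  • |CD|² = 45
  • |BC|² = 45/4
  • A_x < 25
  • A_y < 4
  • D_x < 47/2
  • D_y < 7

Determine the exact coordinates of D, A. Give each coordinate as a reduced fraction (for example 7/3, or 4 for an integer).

1. D_x = 35/2  [[BC ⟂ CD ⇒ -3/2x+3y+57/4=0] ∩ [|D−(47/2, 7)|²=45]]
2. D_y = 4  [[BC ⟂ CD ⇒ -3/2x+3y+57/4=0] ∩ [|D−(47/2, 7)|²=45]]
   so D = (35/2, 4)
3. A_x = 19  [[AB ⟂ BC ⇒ 3/2x-3y-51/2=0] ∩ [|A−(25, 4)|²=45]]
4. A_y = 1  [[AB ⟂ BC ⇒ 3/2x-3y-51/2=0] ∩ [|A−(25, 4)|²=45]]
   so A = (19, 1)

D = (35/2, 4)
A = (19, 1)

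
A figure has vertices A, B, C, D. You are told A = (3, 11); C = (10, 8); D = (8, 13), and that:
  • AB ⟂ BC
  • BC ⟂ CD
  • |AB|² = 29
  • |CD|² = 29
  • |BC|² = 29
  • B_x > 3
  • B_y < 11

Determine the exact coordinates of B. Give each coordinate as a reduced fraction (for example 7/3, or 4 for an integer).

B = (5, 6)

1. B_x = 5  [[BC ⟂ CD ⇒ 2x-5y+20=0] ∩ [|B−(3, 11)|²=29]]
2. B_y = 6  [[BC ⟂ CD ⇒ 2x-5y+20=0] ∩ [|B−(3, 11)|²=29]]
   so B = (5, 6)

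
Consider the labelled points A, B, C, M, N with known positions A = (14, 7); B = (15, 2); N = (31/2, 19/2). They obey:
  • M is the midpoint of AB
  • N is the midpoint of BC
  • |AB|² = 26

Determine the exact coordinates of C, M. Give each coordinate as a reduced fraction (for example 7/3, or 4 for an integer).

C = (16, 17)
M = (29/2, 9/2)

1. M_x = 29/2  [2·M = A+B = (14, 7)+(15, 2)]
2. M_y = 9/2  [2·M = A+B = (14, 7)+(15, 2)]
   so M = (29/2, 9/2)
3. C_x = 16  [C = 2·N−B = 2·(31/2, 19/2)−(15, 2)]
4. C_y = 17  [C = 2·N−B = 2·(31/2, 19/2)−(15, 2)]
   so C = (16, 17)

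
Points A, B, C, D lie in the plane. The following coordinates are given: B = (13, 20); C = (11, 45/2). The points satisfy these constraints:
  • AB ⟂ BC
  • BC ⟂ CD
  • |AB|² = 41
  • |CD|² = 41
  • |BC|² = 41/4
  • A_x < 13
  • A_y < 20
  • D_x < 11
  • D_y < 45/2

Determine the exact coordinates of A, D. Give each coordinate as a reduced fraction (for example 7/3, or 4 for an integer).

A = (8, 16)
D = (6, 37/2)

1. A_x = 8  [[AB ⟂ BC ⇒ 2x-5/2y+24=0] ∩ [|A−(13, 20)|²=41]]
2. A_y = 16  [[AB ⟂ BC ⇒ 2x-5/2y+24=0] ∩ [|A−(13, 20)|²=41]]
   so A = (8, 16)
3. D_x = 6  [[BC ⟂ CD ⇒ -2x+5/2y-137/4=0] ∩ [|D−(11, 45/2)|²=41]]
4. D_y = 37/2  [[BC ⟂ CD ⇒ -2x+5/2y-137/4=0] ∩ [|D−(11, 45/2)|²=41]]
   so D = (6, 37/2)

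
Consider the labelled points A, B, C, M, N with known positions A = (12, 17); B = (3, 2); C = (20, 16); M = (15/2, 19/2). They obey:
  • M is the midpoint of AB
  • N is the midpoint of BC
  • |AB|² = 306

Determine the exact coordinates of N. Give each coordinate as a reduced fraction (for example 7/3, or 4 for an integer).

1. N_x = 23/2  [2·N = B+C = (3, 2)+(20, 16)]
2. N_y = 9  [2·N = B+C = (3, 2)+(20, 16)]
   so N = (23/2, 9)

N = (23/2, 9)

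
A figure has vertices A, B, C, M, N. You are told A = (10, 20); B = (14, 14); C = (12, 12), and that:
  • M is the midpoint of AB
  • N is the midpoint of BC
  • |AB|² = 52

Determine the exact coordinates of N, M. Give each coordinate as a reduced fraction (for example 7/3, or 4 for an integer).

1. M_x = 12  [2·M = A+B = (10, 20)+(14, 14)]
2. M_y = 17  [2·M = A+B = (10, 20)+(14, 14)]
   so M = (12, 17)
3. N_x = 13  [2·N = B+C = (14, 14)+(12, 12)]
4. N_y = 13  [2·N = B+C = (14, 14)+(12, 12)]
   so N = (13, 13)

N = (13, 13)
M = (12, 17)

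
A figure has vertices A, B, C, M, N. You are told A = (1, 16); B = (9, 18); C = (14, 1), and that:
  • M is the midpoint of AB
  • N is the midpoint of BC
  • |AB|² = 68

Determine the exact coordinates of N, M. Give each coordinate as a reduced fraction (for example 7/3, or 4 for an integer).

1. M_x = 5  [2·M = A+B = (1, 16)+(9, 18)]
2. M_y = 17  [2·M = A+B = (1, 16)+(9, 18)]
   so M = (5, 17)
3. N_x = 23/2  [2·N = B+C = (9, 18)+(14, 1)]
4. N_y = 19/2  [2·N = B+C = (9, 18)+(14, 1)]
   so N = (23/2, 19/2)

N = (23/2, 19/2)
M = (5, 17)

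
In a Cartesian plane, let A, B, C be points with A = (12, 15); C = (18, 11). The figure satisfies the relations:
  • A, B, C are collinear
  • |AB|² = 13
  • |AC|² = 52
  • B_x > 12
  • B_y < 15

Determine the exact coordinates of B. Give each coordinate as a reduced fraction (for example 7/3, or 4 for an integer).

B = (15, 13)

1. B_x = 15  [[A, B, C are collinear ⇒ -4x-6y+138=0] ∩ [|B−(12, 15)|²=13]]
2. B_y = 13  [[A, B, C are collinear ⇒ -4x-6y+138=0] ∩ [|B−(12, 15)|²=13]]
   so B = (15, 13)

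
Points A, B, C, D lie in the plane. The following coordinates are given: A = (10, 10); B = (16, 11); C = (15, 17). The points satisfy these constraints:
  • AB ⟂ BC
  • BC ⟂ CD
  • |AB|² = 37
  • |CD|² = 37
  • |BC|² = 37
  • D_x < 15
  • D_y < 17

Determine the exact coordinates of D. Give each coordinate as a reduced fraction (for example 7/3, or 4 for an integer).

D = (9, 16)

1. D_x = 9  [[BC ⟂ CD ⇒ -1x+6y-87=0] ∩ [|D−(15, 17)|²=37]]
2. D_y = 16  [[BC ⟂ CD ⇒ -1x+6y-87=0] ∩ [|D−(15, 17)|²=37]]
   so D = (9, 16)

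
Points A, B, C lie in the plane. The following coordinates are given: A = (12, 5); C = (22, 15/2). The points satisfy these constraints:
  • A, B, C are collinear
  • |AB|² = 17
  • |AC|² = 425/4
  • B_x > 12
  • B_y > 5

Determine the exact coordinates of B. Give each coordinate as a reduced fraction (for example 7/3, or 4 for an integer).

1. B_x = 16  [[A, B, C are collinear ⇒ 5/2x-10y+20=0] ∩ [|B−(12, 5)|²=17]]
2. B_y = 6  [[A, B, C are collinear ⇒ 5/2x-10y+20=0] ∩ [|B−(12, 5)|²=17]]
   so B = (16, 6)

B = (16, 6)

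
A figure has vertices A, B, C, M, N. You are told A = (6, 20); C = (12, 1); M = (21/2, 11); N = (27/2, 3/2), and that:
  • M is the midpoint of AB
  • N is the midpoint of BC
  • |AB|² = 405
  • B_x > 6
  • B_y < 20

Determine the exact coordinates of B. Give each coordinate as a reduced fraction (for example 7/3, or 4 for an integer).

B = (15, 2)

1. B_x = 15  [B = 2·M−A = 2·(21/2, 11)−(6, 20)]
2. B_y = 2  [B = 2·M−A = 2·(21/2, 11)−(6, 20)]
   so B = (15, 2)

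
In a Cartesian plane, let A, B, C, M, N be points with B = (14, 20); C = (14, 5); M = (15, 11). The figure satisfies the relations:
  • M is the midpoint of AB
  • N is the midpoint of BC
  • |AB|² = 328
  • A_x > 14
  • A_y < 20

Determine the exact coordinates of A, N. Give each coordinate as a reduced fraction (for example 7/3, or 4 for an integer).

1. A_x = 16  [A = 2·M−B = 2·(15, 11)−(14, 20)]
2. A_y = 2  [A = 2·M−B = 2·(15, 11)−(14, 20)]
   so A = (16, 2)
3. N_x = 14  [2·N = B+C = (14, 20)+(14, 5)]
4. N_y = 25/2  [2·N = B+C = (14, 20)+(14, 5)]
   so N = (14, 25/2)

A = (16, 2)
N = (14, 25/2)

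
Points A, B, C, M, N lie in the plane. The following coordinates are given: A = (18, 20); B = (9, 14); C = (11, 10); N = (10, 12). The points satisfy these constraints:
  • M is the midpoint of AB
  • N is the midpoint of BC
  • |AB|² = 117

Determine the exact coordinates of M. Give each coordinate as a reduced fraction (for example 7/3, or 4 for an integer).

1. M_x = 27/2  [2·M = A+B = (18, 20)+(9, 14)]
2. M_y = 17  [2·M = A+B = (18, 20)+(9, 14)]
   so M = (27/2, 17)

M = (27/2, 17)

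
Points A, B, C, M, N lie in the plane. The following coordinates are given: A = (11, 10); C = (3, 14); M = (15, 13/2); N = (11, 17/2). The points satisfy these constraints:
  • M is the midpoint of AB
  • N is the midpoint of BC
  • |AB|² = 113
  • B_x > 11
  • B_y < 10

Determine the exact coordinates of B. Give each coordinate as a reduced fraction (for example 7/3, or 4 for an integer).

1. B_x = 19  [B = 2·M−A = 2·(15, 13/2)−(11, 10)]
2. B_y = 3  [B = 2·M−A = 2·(15, 13/2)−(11, 10)]
   so B = (19, 3)

B = (19, 3)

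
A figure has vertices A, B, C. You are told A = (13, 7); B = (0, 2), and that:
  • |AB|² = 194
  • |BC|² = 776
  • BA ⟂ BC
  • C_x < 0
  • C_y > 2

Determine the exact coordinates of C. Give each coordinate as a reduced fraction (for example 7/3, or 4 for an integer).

C = (-10, 28)

1. C_x = -10  [[BA ⟂ BC ⇒ 13x+5y-10=0] ∩ [|C−(0, 2)|²=776]]
2. C_y = 28  [[BA ⟂ BC ⇒ 13x+5y-10=0] ∩ [|C−(0, 2)|²=776]]
   so C = (-10, 28)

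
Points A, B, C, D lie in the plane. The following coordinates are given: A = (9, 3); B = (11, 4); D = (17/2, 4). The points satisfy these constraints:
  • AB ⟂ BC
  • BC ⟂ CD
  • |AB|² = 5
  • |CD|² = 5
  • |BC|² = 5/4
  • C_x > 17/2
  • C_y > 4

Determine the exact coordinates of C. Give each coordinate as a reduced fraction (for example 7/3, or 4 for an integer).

1. C_x = 21/2  [[AB ⟂ BC ⇒ 2x+1y-26=0] ∩ [|C−(17/2, 4)|²=5]]
2. C_y = 5  [[AB ⟂ BC ⇒ 2x+1y-26=0] ∩ [|C−(17/2, 4)|²=5]]
   so C = (21/2, 5)

C = (21/2, 5)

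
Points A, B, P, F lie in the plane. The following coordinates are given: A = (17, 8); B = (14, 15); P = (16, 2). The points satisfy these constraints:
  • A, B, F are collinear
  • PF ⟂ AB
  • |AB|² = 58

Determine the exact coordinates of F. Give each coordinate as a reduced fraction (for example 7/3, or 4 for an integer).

1. F_x = 1103/58  [[A, B, F are collinear ⇒ -7x-3y+143=0] ∩ [PF ⟂ AB ⇒ -3x+7y+34=0]]
2. F_y = 191/58  [[A, B, F are collinear ⇒ -7x-3y+143=0] ∩ [PF ⟂ AB ⇒ -3x+7y+34=0]]
   so F = (1103/58, 191/58)

F = (1103/58, 191/58)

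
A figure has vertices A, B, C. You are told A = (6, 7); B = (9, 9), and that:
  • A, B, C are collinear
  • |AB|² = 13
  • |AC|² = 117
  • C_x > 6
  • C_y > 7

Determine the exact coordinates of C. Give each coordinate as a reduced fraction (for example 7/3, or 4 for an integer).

C = (15, 13)

1. C_x = 15  [[A, B, C are collinear ⇒ -2x+3y-9=0] ∩ [|C−(6, 7)|²=117]]
2. C_y = 13  [[A, B, C are collinear ⇒ -2x+3y-9=0] ∩ [|C−(6, 7)|²=117]]
   so C = (15, 13)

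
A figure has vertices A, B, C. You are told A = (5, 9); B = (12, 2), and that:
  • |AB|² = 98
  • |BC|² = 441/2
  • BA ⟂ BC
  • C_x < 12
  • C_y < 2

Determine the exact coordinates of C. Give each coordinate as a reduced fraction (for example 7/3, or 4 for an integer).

1. C_x = 3/2  [[BA ⟂ BC ⇒ -7x+7y+70=0] ∩ [|C−(12, 2)|²=441/2]]
2. C_y = -17/2  [[BA ⟂ BC ⇒ -7x+7y+70=0] ∩ [|C−(12, 2)|²=441/2]]
   so C = (3/2, -17/2)

C = (3/2, -17/2)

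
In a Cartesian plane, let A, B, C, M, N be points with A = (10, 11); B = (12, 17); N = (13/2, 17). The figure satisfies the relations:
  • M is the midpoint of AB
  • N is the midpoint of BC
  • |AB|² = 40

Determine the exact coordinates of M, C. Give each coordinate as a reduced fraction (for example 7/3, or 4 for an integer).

M = (11, 14)
C = (1, 17)

1. M_x = 11  [2·M = A+B = (10, 11)+(12, 17)]
2. M_y = 14  [2·M = A+B = (10, 11)+(12, 17)]
   so M = (11, 14)
3. C_x = 1  [C = 2·N−B = 2·(13/2, 17)−(12, 17)]
4. C_y = 17  [C = 2·N−B = 2·(13/2, 17)−(12, 17)]
   so C = (1, 17)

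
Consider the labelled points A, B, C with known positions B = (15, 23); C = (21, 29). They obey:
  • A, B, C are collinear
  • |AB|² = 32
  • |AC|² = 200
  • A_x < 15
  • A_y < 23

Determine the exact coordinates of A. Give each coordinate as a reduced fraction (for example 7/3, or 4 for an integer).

1. A_x = 11  [[A, B, C are collinear ⇒ -6x+6y-48=0] ∩ [|A−(15, 23)|²=32]]
2. A_y = 19  [[A, B, C are collinear ⇒ -6x+6y-48=0] ∩ [|A−(15, 23)|²=32]]
   so A = (11, 19)

A = (11, 19)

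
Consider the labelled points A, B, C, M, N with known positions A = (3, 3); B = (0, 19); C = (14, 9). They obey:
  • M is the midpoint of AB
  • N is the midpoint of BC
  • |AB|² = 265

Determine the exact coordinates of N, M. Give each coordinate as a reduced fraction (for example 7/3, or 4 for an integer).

1. M_x = 3/2  [2·M = A+B = (3, 3)+(0, 19)]
2. M_y = 11  [2·M = A+B = (3, 3)+(0, 19)]
   so M = (3/2, 11)
3. N_x = 7  [2·N = B+C = (0, 19)+(14, 9)]
4. N_y = 14  [2·N = B+C = (0, 19)+(14, 9)]
   so N = (7, 14)

N = (7, 14)
M = (3/2, 11)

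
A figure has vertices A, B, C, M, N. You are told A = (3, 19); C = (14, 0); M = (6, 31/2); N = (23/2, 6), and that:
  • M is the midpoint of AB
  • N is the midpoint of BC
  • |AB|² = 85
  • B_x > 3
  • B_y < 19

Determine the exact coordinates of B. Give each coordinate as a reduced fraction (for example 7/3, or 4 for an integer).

1. B_x = 9  [B = 2·M−A = 2·(6, 31/2)−(3, 19)]
2. B_y = 12  [B = 2·M−A = 2·(6, 31/2)−(3, 19)]
   so B = (9, 12)

B = (9, 12)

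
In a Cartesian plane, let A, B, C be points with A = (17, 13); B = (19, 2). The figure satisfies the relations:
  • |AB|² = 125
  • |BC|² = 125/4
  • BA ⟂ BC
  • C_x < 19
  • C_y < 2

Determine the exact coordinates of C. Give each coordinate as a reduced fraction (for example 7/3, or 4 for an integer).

C = (27/2, 1)

1. C_x = 27/2  [[BA ⟂ BC ⇒ -2x+11y+16=0] ∩ [|C−(19, 2)|²=125/4]]
2. C_y = 1  [[BA ⟂ BC ⇒ -2x+11y+16=0] ∩ [|C−(19, 2)|²=125/4]]
   so C = (27/2, 1)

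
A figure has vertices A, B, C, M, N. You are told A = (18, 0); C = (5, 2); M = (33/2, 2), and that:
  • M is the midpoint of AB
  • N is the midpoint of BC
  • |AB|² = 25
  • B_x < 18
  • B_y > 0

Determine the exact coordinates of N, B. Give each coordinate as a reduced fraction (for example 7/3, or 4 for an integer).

1. B_x = 15  [B = 2·M−A = 2·(33/2, 2)−(18, 0)]
2. B_y = 4  [B = 2·M−A = 2·(33/2, 2)−(18, 0)]
   so B = (15, 4)
3. N_x = 10  [2·N = B+C = (15, 4)+(5, 2)]
4. N_y = 3  [2·N = B+C = (15, 4)+(5, 2)]
   so N = (10, 3)

N = (10, 3)
B = (15, 4)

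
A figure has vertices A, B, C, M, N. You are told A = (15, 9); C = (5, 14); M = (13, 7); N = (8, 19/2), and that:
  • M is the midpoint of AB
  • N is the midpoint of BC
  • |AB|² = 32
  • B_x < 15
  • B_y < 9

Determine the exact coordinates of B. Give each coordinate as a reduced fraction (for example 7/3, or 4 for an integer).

B = (11, 5)

1. B_x = 11  [B = 2·M−A = 2·(13, 7)−(15, 9)]
2. B_y = 5  [B = 2·M−A = 2·(13, 7)−(15, 9)]
   so B = (11, 5)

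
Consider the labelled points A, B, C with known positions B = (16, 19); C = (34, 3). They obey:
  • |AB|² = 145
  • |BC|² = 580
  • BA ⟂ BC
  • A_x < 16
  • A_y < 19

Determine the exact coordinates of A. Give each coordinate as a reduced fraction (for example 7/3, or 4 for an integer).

1. A_x = 8  [[BA ⟂ BC ⇒ 18x-16y+16=0] ∩ [|A−(16, 19)|²=145]]
2. A_y = 10  [[BA ⟂ BC ⇒ 18x-16y+16=0] ∩ [|A−(16, 19)|²=145]]
   so A = (8, 10)

A = (8, 10)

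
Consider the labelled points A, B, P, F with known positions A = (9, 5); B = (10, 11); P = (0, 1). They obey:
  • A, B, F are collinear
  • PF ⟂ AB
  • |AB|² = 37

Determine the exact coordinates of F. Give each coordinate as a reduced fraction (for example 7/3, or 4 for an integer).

1. F_x = 300/37  [[A, B, F are collinear ⇒ -6x+1y+49=0] ∩ [PF ⟂ AB ⇒ 1x+6y-6=0]]
2. F_y = -13/37  [[A, B, F are collinear ⇒ -6x+1y+49=0] ∩ [PF ⟂ AB ⇒ 1x+6y-6=0]]
   so F = (300/37, -13/37)

F = (300/37, -13/37)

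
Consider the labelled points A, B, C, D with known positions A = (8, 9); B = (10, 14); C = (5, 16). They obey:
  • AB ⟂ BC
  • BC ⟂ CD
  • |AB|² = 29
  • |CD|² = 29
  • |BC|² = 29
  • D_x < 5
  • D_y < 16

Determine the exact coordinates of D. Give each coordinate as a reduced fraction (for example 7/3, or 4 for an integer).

1. D_x = 3  [[BC ⟂ CD ⇒ -5x+2y-7=0] ∩ [|D−(5, 16)|²=29]]
2. D_y = 11  [[BC ⟂ CD ⇒ -5x+2y-7=0] ∩ [|D−(5, 16)|²=29]]
   so D = (3, 11)

D = (3, 11)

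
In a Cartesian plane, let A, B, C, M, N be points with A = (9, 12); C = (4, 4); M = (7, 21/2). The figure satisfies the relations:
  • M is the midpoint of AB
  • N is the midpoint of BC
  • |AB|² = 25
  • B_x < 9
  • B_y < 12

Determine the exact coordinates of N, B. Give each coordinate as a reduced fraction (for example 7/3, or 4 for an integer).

1. B_x = 5  [B = 2·M−A = 2·(7, 21/2)−(9, 12)]
2. B_y = 9  [B = 2·M−A = 2·(7, 21/2)−(9, 12)]
   so B = (5, 9)
3. N_x = 9/2  [2·N = B+C = (5, 9)+(4, 4)]
4. N_y = 13/2  [2·N = B+C = (5, 9)+(4, 4)]
   so N = (9/2, 13/2)

N = (9/2, 13/2)
B = (5, 9)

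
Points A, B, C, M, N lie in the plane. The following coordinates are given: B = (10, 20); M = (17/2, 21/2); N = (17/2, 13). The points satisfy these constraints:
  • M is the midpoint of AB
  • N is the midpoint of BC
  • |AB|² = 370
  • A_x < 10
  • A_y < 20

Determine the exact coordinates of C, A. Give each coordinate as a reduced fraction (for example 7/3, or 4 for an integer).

C = (7, 6)
A = (7, 1)

1. A_x = 7  [A = 2·M−B = 2·(17/2, 21/2)−(10, 20)]
2. A_y = 1  [A = 2·M−B = 2·(17/2, 21/2)−(10, 20)]
   so A = (7, 1)
3. C_x = 7  [C = 2·N−B = 2·(17/2, 13)−(10, 20)]
4. C_y = 6  [C = 2·N−B = 2·(17/2, 13)−(10, 20)]
   so C = (7, 6)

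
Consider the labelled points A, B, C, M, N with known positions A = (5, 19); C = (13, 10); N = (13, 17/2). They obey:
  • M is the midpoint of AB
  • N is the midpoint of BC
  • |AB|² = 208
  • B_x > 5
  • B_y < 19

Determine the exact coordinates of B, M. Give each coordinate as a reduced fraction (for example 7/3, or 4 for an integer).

B = (13, 7)
M = (9, 13)

1. B_x = 13  [B = 2·N−C = 2·(13, 17/2)−(13, 10)]
2. B_y = 7  [B = 2·N−C = 2·(13, 17/2)−(13, 10)]
   so B = (13, 7)
3. M_x = 9  [2·M = A+B = (5, 19)+(13, 7)]
4. M_y = 13  [2·M = A+B = (5, 19)+(13, 7)]
   so M = (9, 13)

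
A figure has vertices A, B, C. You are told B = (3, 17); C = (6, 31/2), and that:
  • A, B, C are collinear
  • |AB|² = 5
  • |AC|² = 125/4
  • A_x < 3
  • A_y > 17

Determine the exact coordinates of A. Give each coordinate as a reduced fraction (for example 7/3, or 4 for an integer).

1. A_x = 1  [[A, B, C are collinear ⇒ 3/2x+3y-111/2=0] ∩ [|A−(3, 17)|²=5]]
2. A_y = 18  [[A, B, C are collinear ⇒ 3/2x+3y-111/2=0] ∩ [|A−(3, 17)|²=5]]
   so A = (1, 18)

A = (1, 18)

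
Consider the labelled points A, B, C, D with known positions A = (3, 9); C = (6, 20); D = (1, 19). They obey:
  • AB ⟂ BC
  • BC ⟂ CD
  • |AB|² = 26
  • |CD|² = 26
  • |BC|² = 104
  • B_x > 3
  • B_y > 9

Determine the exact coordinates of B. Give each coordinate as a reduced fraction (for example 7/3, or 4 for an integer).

B = (8, 10)

1. B_x = 8  [[BC ⟂ CD ⇒ 5x+1y-50=0] ∩ [|B−(3, 9)|²=26]]
2. B_y = 10  [[BC ⟂ CD ⇒ 5x+1y-50=0] ∩ [|B−(3, 9)|²=26]]
   so B = (8, 10)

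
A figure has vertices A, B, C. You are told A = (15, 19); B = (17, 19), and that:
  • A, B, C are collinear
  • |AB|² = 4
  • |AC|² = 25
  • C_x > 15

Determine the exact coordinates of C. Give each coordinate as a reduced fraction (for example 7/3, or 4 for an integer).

C = (20, 19)

1. C_x = 20  [[A, B, C are collinear ⇒ 2y-38=0] ∩ [|C−(15, 19)|²=25]]
2. C_y = 19  [[A, B, C are collinear ⇒ 2y-38=0] ∩ [|C−(15, 19)|²=25]]
   so C = (20, 19)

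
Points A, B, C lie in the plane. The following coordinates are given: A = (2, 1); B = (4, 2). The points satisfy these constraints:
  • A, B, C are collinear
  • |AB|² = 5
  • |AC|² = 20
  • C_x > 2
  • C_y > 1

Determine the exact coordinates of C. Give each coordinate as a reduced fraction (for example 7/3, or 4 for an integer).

C = (6, 3)

1. C_x = 6  [[A, B, C are collinear ⇒ -1x+2y=0] ∩ [|C−(2, 1)|²=20]]
2. C_y = 3  [[A, B, C are collinear ⇒ -1x+2y=0] ∩ [|C−(2, 1)|²=20]]
   so C = (6, 3)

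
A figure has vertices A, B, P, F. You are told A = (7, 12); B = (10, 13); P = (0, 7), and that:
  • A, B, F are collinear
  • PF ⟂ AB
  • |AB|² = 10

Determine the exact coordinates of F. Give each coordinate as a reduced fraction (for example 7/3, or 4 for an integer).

1. F_x = -4/5  [[A, B, F are collinear ⇒ -1x+3y-29=0] ∩ [PF ⟂ AB ⇒ 3x+1y-7=0]]
2. F_y = 47/5  [[A, B, F are collinear ⇒ -1x+3y-29=0] ∩ [PF ⟂ AB ⇒ 3x+1y-7=0]]
   so F = (-4/5, 47/5)

F = (-4/5, 47/5)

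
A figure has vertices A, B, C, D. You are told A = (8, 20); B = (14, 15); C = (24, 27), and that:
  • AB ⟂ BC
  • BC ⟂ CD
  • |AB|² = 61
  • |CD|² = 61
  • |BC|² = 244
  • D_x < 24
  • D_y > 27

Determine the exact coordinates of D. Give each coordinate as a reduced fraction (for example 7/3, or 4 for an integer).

1. D_x = 18  [[BC ⟂ CD ⇒ 10x+12y-564=0] ∩ [|D−(24, 27)|²=61]]
2. D_y = 32  [[BC ⟂ CD ⇒ 10x+12y-564=0] ∩ [|D−(24, 27)|²=61]]
   so D = (18, 32)

D = (18, 32)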